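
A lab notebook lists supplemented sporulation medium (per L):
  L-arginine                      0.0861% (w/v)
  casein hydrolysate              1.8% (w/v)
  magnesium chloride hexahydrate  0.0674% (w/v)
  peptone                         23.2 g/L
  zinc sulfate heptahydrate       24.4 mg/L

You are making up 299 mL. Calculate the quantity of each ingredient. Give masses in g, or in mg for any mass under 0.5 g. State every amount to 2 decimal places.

L-arginine 257.44 mg; casein hydrolysate 5.38 g; magnesium chloride hexahydrate 201.53 mg; peptone 6.94 g; zinc sulfate heptahydrate 7.30 mg

Scale factor relative to 1 L: 0.299.
L-arginine: 0.0861 g per 100 mL × 299 mL ÷ 100 = 0.257439 g = 257.44 mg
casein hydrolysate: 1.8% w/v = 18 g/L → 18 × 0.299 L = 5.38 g
magnesium chloride hexahydrate: 0.0674% w/v = 0.674 g/L → 0.674 × 0.299 L = 0.201526 g = 201.53 mg
peptone: 23.2 g/L × 0.299 L = 6.94 g
zinc sulfate heptahydrate: 24.4 mg/L × 0.299 L = 7.30 mg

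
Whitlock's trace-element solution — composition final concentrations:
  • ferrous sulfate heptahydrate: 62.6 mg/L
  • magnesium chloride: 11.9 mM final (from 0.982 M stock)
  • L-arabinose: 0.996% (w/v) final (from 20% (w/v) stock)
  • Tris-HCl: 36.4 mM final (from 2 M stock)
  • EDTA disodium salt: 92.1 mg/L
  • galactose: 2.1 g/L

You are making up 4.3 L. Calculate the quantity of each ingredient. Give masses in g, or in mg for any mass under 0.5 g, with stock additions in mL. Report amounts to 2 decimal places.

Scale factor relative to 1 L: 4.3.
ferrous sulfate heptahydrate: 62.6 mg/L × 4.3 L = 269.18 mg
magnesium chloride: dilute stock: 11.9 mM × 4300 mL ÷ 982 mM = 52.11 mL
L-arabinose: C1V1 = C2V2 → 0.996% ÷ 20% × 4300 mL = 214.14 mL
Tris-HCl: C1V1 = C2V2 → 36.4 mM × 4300 mL ÷ 2000 mM = 78.26 mL
EDTA disodium salt: 92.1 mg/L × 4.3 L = 396.03 mg
galactose: 2.1 g/L × 4.3 L = 9.03 g

ferrous sulfate heptahydrate 269.18 mg; magnesium chloride 52.11 mL; L-arabinose 214.14 mL; Tris-HCl 78.26 mL; EDTA disodium salt 396.03 mg; galactose 9.03 g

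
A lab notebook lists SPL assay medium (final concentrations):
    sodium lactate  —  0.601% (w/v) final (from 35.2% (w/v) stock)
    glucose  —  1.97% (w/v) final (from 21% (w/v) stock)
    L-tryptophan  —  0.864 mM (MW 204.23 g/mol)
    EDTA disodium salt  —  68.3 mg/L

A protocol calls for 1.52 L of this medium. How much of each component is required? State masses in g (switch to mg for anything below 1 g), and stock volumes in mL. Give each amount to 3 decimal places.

Scale factor relative to 1 L: 1.52.
sodium lactate: C1V1 = C2V2 → 0.601% ÷ 35.2% × 1520 mL = 25.952 mL
glucose: dilute stock: 1.97% ÷ 21% × 1520 mL = 142.590 mL
L-tryptophan: 0.864 mmol/L × 204.23 mg/mmol × 1.52 L = 268.211 mg
EDTA disodium salt: 68.3 mg/L × 1.52 L = 103.816 mg

sodium lactate 25.952 mL; glucose 142.590 mL; L-tryptophan 268.211 mg; EDTA disodium salt 103.816 mg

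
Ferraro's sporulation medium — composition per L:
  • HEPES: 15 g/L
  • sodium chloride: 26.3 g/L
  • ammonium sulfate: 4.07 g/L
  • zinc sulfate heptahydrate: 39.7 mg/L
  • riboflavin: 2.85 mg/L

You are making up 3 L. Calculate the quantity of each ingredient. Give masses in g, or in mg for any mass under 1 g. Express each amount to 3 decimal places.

HEPES 45.000 g; sodium chloride 78.900 g; ammonium sulfate 12.210 g; zinc sulfate heptahydrate 119.100 mg; riboflavin 8.550 mg

Scale factor relative to 1 L: 3.
HEPES: 15 g/L × 3 L = 45.000 g
sodium chloride: 26.3 g/L × 3 L = 78.900 g
ammonium sulfate: 4.07 g/L × 3 L = 12.210 g
zinc sulfate heptahydrate: 39.7 mg/L × 3 L = 119.100 mg
riboflavin: 2.85 mg/L × 3 L = 8.550 mg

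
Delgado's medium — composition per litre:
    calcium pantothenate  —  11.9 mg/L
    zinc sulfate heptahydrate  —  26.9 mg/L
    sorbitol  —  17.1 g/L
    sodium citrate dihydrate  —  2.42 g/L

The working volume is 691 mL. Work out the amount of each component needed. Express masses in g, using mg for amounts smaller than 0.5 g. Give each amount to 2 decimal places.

calcium pantothenate 8.22 mg; zinc sulfate heptahydrate 18.59 mg; sorbitol 11.82 g; sodium citrate dihydrate 1.67 g

Working volume: 691 mL = 0.691 L.
calcium pantothenate: 11.9 mg/L × 0.691 L = 8.22 mg
zinc sulfate heptahydrate: 26.9 mg/L × 0.691 L = 18.59 mg
sorbitol: 17.1 g/L × 0.691 L = 11.82 g
sodium citrate dihydrate: 2.42 g/L × 0.691 L = 1.67 g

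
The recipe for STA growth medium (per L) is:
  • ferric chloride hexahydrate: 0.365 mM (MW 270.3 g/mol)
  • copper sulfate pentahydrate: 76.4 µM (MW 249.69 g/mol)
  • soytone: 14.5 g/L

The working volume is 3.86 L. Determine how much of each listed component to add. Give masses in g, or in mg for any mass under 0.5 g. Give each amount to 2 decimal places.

Working volume: 3.86 L.
ferric chloride hexahydrate: 0.365 mmol/L × 270.3 mg/mmol × 3.86 L = 380.83 mg
copper sulfate pentahydrate: 76.4 µmol/L × 249.69 g/mol × 3.86 L ÷ 1000 = 73.63 mg
soytone: 14.5 g/L × 3.86 L = 55.97 g

ferric chloride hexahydrate 380.83 mg; copper sulfate pentahydrate 73.63 mg; soytone 55.97 g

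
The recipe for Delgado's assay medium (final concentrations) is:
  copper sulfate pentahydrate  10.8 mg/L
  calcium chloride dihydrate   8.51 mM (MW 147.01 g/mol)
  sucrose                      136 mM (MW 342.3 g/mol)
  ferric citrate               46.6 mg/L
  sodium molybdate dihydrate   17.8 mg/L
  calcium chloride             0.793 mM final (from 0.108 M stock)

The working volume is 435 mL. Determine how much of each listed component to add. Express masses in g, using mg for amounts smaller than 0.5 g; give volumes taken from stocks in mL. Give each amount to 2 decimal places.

Working volume: 435 mL = 0.435 L.
copper sulfate pentahydrate: 10.8 mg/L × 0.435 L = 4.70 mg
calcium chloride dihydrate: 8.51 mmol/L × 147.01 g/mol × 0.435 L ÷ 1000 = 0.54 g
sucrose: 136 mmol/L × 342.3 g/mol × 0.435 L ÷ 1000 = 20.25 g
ferric citrate: 46.6 mg/L × 0.435 L = 20.27 mg
sodium molybdate dihydrate: 17.8 mg/L × 0.435 L = 7.74 mg
calcium chloride: dilute stock: 0.793 mM × 435 mL ÷ 108 mM = 3.19 mL

copper sulfate pentahydrate 4.70 mg; calcium chloride dihydrate 0.54 g; sucrose 20.25 g; ferric citrate 20.27 mg; sodium molybdate dihydrate 7.74 mg; calcium chloride 3.19 mL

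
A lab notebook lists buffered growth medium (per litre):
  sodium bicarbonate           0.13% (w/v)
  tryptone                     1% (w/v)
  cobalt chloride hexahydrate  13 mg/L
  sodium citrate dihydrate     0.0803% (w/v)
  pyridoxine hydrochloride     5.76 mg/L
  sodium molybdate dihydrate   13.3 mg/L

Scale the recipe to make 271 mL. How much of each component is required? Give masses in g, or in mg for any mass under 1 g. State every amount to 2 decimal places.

sodium bicarbonate 352.30 mg; tryptone 2.71 g; cobalt chloride hexahydrate 3.52 mg; sodium citrate dihydrate 217.61 mg; pyridoxine hydrochloride 1.56 mg; sodium molybdate dihydrate 3.60 mg

Working volume: 271 mL = 0.271 L.
sodium bicarbonate: 0.13 g per 100 mL × 271 mL ÷ 100 = 0.3523 g = 352.30 mg
tryptone: 1% w/v = 10 g/L → 10 × 0.271 L = 2.71 g
cobalt chloride hexahydrate: 13 mg/L × 0.271 L = 3.52 mg
sodium citrate dihydrate: 0.0803% w/v = 0.803 g/L → 0.803 × 0.271 L = 0.217613 g = 217.61 mg
pyridoxine hydrochloride: 5.76 mg/L × 0.271 L = 1.56 mg
sodium molybdate dihydrate: 13.3 mg/L × 0.271 L = 3.60 mg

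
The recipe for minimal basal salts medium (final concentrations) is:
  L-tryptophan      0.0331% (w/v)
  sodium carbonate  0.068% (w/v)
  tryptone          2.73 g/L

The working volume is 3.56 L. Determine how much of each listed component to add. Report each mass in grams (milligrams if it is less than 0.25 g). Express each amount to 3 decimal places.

Working volume: 3.56 L.
L-tryptophan: 0.0331% w/v = 0.331 g/L → 0.331 × 3.56 L = 1.178 g
sodium carbonate: 0.068 g per 100 mL × 3560 mL ÷ 100 = 2.421 g
tryptone: 2.73 g/L × 3.56 L = 9.719 g

L-tryptophan 1.178 g; sodium carbonate 2.421 g; tryptone 9.719 g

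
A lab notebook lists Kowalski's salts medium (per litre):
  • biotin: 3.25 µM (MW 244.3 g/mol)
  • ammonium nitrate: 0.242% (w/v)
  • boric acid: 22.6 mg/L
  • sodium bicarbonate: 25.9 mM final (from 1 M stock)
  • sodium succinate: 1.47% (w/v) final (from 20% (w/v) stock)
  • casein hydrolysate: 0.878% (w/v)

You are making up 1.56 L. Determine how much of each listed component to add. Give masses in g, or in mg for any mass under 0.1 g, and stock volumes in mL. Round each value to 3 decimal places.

biotin 1.239 mg; ammonium nitrate 3.775 g; boric acid 35.256 mg; sodium bicarbonate 40.404 mL; sodium succinate 114.660 mL; casein hydrolysate 13.697 g

Working volume: 1.56 L.
biotin: 3.25 µmol/L × 244.3 g/mol × 1.56 L ÷ 1000 = 1.239 mg
ammonium nitrate: 0.242% w/v = 2.42 g/L → 2.42 × 1.56 L = 3.775 g
boric acid: 22.6 mg/L × 1.56 L = 35.256 mg
sodium bicarbonate: C1V1 = C2V2 → 25.9 mM × 1560 mL ÷ 1000 mM = 40.404 mL
sodium succinate: V = C2·V2/C1 = 1.47% ÷ 20% × 1560 mL = 114.660 mL
casein hydrolysate: 0.878 g per 100 mL × 1560 mL ÷ 100 = 13.697 g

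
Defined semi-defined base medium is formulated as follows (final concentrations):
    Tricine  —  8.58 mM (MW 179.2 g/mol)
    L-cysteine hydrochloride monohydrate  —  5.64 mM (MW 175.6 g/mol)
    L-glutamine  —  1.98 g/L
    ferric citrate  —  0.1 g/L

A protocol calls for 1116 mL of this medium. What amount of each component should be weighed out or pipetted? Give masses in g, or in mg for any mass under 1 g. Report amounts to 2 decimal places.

Tricine 1.72 g; L-cysteine hydrochloride monohydrate 1.11 g; L-glutamine 2.21 g; ferric citrate 111.60 mg

Working volume: 1116 mL = 1.116 L.
Tricine: 8.58 mmol/L × 179.2 g/mol × 1.116 L ÷ 1000 = 1.72 g
L-cysteine hydrochloride monohydrate: 5.64 mmol/L × 175.6 g/mol × 1.116 L ÷ 1000 = 1.11 g
L-glutamine: 1.98 g/L × 1.116 L = 2.21 g
ferric citrate: 0.1 g/L × 1.116 L = 0.1116 g = 111.60 mg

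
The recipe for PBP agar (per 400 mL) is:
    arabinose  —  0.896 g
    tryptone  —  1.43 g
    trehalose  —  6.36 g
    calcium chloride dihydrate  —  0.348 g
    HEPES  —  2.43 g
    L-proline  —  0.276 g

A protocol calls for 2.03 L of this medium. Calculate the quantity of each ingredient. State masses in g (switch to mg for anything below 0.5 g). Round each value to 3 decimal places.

Ratio of target to recipe volume: 2030 / 400 = 5.075.
arabinose: 0.896 g × (2030 mL / 400 mL) = 4.547 g
tryptone: 1.43 g × (2030 mL / 400 mL) = 7.257 g
trehalose: 6.36 g × (2030 mL / 400 mL) = 32.277 g
calcium chloride dihydrate: 0.348 g × (2030 mL / 400 mL) = 1.766 g
HEPES: 2.43 g × (2030 mL / 400 mL) = 12.332 g
L-proline: 0.276 g × (2030 mL / 400 mL) = 1.401 g

arabinose 4.547 g; tryptone 7.257 g; trehalose 32.277 g; calcium chloride dihydrate 1.766 g; HEPES 12.332 g; L-proline 1.401 g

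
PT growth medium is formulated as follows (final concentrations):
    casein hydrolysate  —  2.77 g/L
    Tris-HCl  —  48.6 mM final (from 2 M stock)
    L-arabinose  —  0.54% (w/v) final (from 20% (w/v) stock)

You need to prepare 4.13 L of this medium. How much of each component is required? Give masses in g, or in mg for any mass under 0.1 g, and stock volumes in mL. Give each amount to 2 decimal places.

Working volume: 4.13 L.
casein hydrolysate: 2.77 g/L × 4.13 L = 11.44 g
Tris-HCl: C1V1 = C2V2 → 48.6 mM × 4130 mL ÷ 2000 mM = 100.36 mL
L-arabinose: V = C2·V2/C1 = 0.54% ÷ 20% × 4130 mL = 111.51 mL

casein hydrolysate 11.44 g; Tris-HCl 100.36 mL; L-arabinose 111.51 mL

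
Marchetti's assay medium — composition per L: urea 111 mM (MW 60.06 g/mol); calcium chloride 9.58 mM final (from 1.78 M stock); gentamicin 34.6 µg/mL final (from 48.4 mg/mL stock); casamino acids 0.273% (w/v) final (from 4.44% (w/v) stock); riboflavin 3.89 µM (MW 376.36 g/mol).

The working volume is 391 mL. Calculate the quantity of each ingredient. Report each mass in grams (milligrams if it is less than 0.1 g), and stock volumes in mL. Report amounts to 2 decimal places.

Target volume = 391 mL = 0.391 L.
urea: 111 mmol/L × 60.06 g/mol × 0.391 L ÷ 1000 = 2.61 g
calcium chloride: V = C2·V2/C1 = 9.58 mM × 391 mL ÷ 1780 mM = 2.10 mL
gentamicin: C1V1 = C2V2 → 34.6 µg/mL × 391 mL ÷ 48400 µg/mL = 0.28 mL
casamino acids: dilute stock: 0.273% ÷ 4.44% × 391 mL = 24.04 mL
riboflavin: 3.89 µmol/L × 376.36 g/mol × 0.391 L ÷ 1000 = 0.57 mg

urea 2.61 g; calcium chloride 2.10 mL; gentamicin 0.28 mL; casamino acids 24.04 mL; riboflavin 0.57 mg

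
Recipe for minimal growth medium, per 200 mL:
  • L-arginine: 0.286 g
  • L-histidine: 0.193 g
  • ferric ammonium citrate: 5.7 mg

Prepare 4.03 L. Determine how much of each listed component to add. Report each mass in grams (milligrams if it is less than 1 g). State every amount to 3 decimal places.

Scale factor = 4030 mL / 200 mL = 20.15.
L-arginine: 0.286 g × (4030 mL / 200 mL) = 5.763 g
L-histidine: 0.193 g × (4030 mL / 200 mL) = 3.889 g
ferric ammonium citrate: 5.7 mg × (4030 mL / 200 mL) = 114.855 mg

L-arginine 5.763 g; L-histidine 3.889 g; ferric ammonium citrate 114.855 mg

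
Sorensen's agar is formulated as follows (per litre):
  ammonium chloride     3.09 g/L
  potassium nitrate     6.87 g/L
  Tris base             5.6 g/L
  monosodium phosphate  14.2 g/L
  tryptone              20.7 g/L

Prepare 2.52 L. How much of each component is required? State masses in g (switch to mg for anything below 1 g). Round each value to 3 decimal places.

Scale factor relative to 1 L: 2.52.
ammonium chloride: 3.09 g/L × 2.52 L = 7.787 g
potassium nitrate: 6.87 g/L × 2.52 L = 17.312 g
Tris base: 5.6 g/L × 2.52 L = 14.112 g
monosodium phosphate: 14.2 g/L × 2.52 L = 35.784 g
tryptone: 20.7 g/L × 2.52 L = 52.164 g

ammonium chloride 7.787 g; potassium nitrate 17.312 g; Tris base 14.112 g; monosodium phosphate 35.784 g; tryptone 52.164 g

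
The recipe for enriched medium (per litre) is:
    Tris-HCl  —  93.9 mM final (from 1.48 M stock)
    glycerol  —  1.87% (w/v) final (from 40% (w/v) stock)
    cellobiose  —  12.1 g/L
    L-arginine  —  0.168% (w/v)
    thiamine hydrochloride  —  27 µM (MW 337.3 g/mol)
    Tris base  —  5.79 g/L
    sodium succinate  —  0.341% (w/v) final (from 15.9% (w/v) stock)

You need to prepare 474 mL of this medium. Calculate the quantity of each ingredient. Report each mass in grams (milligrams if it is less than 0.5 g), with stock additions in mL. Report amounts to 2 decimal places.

Scale factor relative to 1 L: 0.474.
Tris-HCl: V = C2·V2/C1 = 93.9 mM × 474 mL ÷ 1480 mM = 30.07 mL
glycerol: dilute stock: 1.87% ÷ 40% × 474 mL = 22.16 mL
cellobiose: 12.1 g/L × 0.474 L = 5.74 g
L-arginine: 0.168% w/v = 1.68 g/L → 1.68 × 0.474 L = 0.80 g
thiamine hydrochloride: 27 µmol/L × 337.3 g/mol × 0.474 L ÷ 1000 = 4.32 mg
Tris base: 5.79 g/L × 0.474 L = 2.74 g
sodium succinate: V = C2·V2/C1 = 0.341% ÷ 15.9% × 474 mL = 10.17 mL

Tris-HCl 30.07 mL; glycerol 22.16 mL; cellobiose 5.74 g; L-arginine 0.80 g; thiamine hydrochloride 4.32 mg; Tris base 2.74 g; sodium succinate 10.17 mL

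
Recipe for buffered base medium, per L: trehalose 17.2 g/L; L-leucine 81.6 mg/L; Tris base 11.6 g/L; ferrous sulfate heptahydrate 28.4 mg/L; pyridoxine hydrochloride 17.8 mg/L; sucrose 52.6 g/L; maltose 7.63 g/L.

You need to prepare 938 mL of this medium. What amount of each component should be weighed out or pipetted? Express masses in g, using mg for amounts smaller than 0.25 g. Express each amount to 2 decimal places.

Working volume: 938 mL = 0.938 L.
trehalose: 17.2 g/L × 0.938 L = 16.13 g
L-leucine: 81.6 mg/L × 0.938 L = 76.54 mg
Tris base: 11.6 g/L × 0.938 L = 10.88 g
ferrous sulfate heptahydrate: 28.4 mg/L × 0.938 L = 26.64 mg
pyridoxine hydrochloride: 17.8 mg/L × 0.938 L = 16.70 mg
sucrose: 52.6 g/L × 0.938 L = 49.34 g
maltose: 7.63 g/L × 0.938 L = 7.16 g

trehalose 16.13 g; L-leucine 76.54 mg; Tris base 10.88 g; ferrous sulfate heptahydrate 26.64 mg; pyridoxine hydrochloride 16.70 mg; sucrose 49.34 g; maltose 7.16 g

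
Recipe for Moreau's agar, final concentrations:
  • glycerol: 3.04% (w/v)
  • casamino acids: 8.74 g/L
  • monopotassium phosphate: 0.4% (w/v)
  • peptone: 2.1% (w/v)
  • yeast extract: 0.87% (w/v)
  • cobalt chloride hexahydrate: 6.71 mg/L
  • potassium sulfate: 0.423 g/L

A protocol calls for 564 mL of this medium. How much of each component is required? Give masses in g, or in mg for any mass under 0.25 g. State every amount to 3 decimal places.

glycerol 17.146 g; casamino acids 4.929 g; monopotassium phosphate 2.256 g; peptone 11.844 g; yeast extract 4.907 g; cobalt chloride hexahydrate 3.784 mg; potassium sulfate 238.572 mg

Scale factor relative to 1 L: 0.564.
glycerol: 3.04 g per 100 mL × 564 mL ÷ 100 = 17.146 g
casamino acids: 8.74 g/L × 0.564 L = 4.929 g
monopotassium phosphate: 0.4 g per 100 mL × 564 mL ÷ 100 = 2.256 g
peptone: 2.1 g per 100 mL × 564 mL ÷ 100 = 11.844 g
yeast extract: 0.87 g per 100 mL × 564 mL ÷ 100 = 4.907 g
cobalt chloride hexahydrate: 6.71 mg/L × 0.564 L = 3.784 mg
potassium sulfate: 0.423 g/L × 0.564 L = 0.238572 g = 238.572 mg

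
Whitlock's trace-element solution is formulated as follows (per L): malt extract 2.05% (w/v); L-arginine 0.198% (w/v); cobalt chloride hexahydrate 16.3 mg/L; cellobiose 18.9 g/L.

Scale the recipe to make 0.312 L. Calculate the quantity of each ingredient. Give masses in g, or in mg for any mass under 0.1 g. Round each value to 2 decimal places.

Working volume: 0.312 L.
malt extract: 2.05% w/v = 20.5 g/L → 20.5 × 0.312 L = 6.40 g
L-arginine: 0.198% w/v = 1.98 g/L → 1.98 × 0.312 L = 0.62 g
cobalt chloride hexahydrate: 16.3 mg/L × 0.312 L = 5.09 mg
cellobiose: 18.9 g/L × 0.312 L = 5.90 g

malt extract 6.40 g; L-arginine 0.62 g; cobalt chloride hexahydrate 5.09 mg; cellobiose 5.90 g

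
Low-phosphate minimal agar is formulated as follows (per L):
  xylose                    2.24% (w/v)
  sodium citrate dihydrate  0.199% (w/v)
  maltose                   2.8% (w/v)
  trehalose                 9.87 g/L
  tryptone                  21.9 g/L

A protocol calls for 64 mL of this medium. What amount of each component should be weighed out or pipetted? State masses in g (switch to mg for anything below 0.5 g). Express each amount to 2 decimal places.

xylose 1.43 g; sodium citrate dihydrate 127.36 mg; maltose 1.79 g; trehalose 0.63 g; tryptone 1.40 g

Target volume = 64 mL = 0.064 L.
xylose: 2.24 g per 100 mL × 64 mL ÷ 100 = 1.43 g
sodium citrate dihydrate: 0.199% w/v = 1.99 g/L → 1.99 × 0.064 L = 0.12736 g = 127.36 mg
maltose: 2.8% w/v = 28 g/L → 28 × 0.064 L = 1.79 g
trehalose: 9.87 g/L × 0.064 L = 0.63 g
tryptone: 21.9 g/L × 0.064 L = 1.40 g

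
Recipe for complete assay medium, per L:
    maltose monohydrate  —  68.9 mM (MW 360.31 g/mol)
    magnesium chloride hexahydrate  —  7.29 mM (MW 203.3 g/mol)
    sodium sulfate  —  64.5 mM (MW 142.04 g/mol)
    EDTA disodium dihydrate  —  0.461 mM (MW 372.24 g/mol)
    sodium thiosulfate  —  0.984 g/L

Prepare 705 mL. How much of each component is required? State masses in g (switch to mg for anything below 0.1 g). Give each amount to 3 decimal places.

maltose monohydrate 17.502 g; magnesium chloride hexahydrate 1.045 g; sodium sulfate 6.459 g; EDTA disodium dihydrate 0.121 g; sodium thiosulfate 0.694 g

Working volume: 705 mL = 0.705 L.
maltose monohydrate: 68.9 mmol/L × 360.31 g/mol × 0.705 L ÷ 1000 = 17.502 g
magnesium chloride hexahydrate: 7.29 mmol/L × 203.3 g/mol × 0.705 L ÷ 1000 = 1.045 g
sodium sulfate: 64.5 mmol/L × 142.04 g/mol × 0.705 L ÷ 1000 = 6.459 g
EDTA disodium dihydrate: 0.461 mmol/L × 372.24 g/mol × 0.705 L ÷ 1000 = 0.121 g
sodium thiosulfate: 0.984 g/L × 0.705 L = 0.694 g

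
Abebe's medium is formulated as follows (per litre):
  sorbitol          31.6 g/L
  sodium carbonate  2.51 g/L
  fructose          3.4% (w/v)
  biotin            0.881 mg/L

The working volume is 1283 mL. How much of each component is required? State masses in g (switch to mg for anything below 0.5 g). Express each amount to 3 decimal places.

sorbitol 40.543 g; sodium carbonate 3.220 g; fructose 43.622 g; biotin 1.130 mg

Scale factor relative to 1 L: 1.283.
sorbitol: 31.6 g/L × 1.283 L = 40.543 g
sodium carbonate: 2.51 g/L × 1.283 L = 3.220 g
fructose: 3.4 g per 100 mL × 1283 mL ÷ 100 = 43.622 g
biotin: 0.881 mg/L × 1.283 L = 1.130 mg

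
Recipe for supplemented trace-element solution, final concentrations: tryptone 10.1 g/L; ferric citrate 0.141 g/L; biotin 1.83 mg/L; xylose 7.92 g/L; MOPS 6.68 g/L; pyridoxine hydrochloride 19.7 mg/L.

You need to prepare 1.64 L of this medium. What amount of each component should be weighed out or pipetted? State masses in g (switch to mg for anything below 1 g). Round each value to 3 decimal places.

Working volume: 1.64 L.
tryptone: 10.1 g/L × 1.64 L = 16.564 g
ferric citrate: 0.141 g/L × 1.64 L = 0.23124 g = 231.240 mg
biotin: 1.83 mg/L × 1.64 L = 3.001 mg
xylose: 7.92 g/L × 1.64 L = 12.989 g
MOPS: 6.68 g/L × 1.64 L = 10.955 g
pyridoxine hydrochloride: 19.7 mg/L × 1.64 L = 32.308 mg

tryptone 16.564 g; ferric citrate 231.240 mg; biotin 3.001 mg; xylose 12.989 g; MOPS 10.955 g; pyridoxine hydrochloride 32.308 mg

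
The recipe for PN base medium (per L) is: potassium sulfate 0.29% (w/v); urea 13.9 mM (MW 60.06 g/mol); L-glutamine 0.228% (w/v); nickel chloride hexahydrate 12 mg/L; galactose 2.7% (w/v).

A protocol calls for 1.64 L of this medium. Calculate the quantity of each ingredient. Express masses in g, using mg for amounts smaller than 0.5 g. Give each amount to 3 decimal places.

potassium sulfate 4.756 g; urea 1.369 g; L-glutamine 3.739 g; nickel chloride hexahydrate 19.680 mg; galactose 44.280 g

Working volume: 1.64 L.
potassium sulfate: 0.29% w/v = 2.9 g/L → 2.9 × 1.64 L = 4.756 g
urea: 13.9 mmol/L × 60.06 g/mol × 1.64 L ÷ 1000 = 1.369 g
L-glutamine: 0.228% w/v = 2.28 g/L → 2.28 × 1.64 L = 3.739 g
nickel chloride hexahydrate: 12 mg/L × 1.64 L = 19.680 mg
galactose: 2.7 g per 100 mL × 1640 mL ÷ 100 = 44.280 g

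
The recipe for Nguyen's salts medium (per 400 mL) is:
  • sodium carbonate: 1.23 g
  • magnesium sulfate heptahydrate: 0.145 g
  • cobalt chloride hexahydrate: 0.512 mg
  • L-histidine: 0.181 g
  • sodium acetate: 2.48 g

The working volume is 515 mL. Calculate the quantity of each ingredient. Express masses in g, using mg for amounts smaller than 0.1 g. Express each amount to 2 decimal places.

Ratio of target to recipe volume: 515 / 400 = 1.2875.
sodium carbonate: 1.23 g × (515 mL / 400 mL) = 1.58 g
magnesium sulfate heptahydrate: 0.145 g × (515 mL / 400 mL) = 0.19 g
cobalt chloride hexahydrate: 0.512 mg × (515 mL / 400 mL) = 0.66 mg
L-histidine: 0.181 g × (515 mL / 400 mL) = 0.23 g
sodium acetate: 2.48 g × (515 mL / 400 mL) = 3.19 g

sodium carbonate 1.58 g; magnesium sulfate heptahydrate 0.19 g; cobalt chloride hexahydrate 0.66 mg; L-histidine 0.23 g; sodium acetate 3.19 g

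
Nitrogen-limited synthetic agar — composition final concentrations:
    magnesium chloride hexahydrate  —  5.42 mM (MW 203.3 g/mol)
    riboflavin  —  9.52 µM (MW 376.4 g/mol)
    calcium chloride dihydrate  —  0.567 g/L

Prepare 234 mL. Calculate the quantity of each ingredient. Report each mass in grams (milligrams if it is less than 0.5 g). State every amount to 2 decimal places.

Target volume = 234 mL = 0.234 L.
magnesium chloride hexahydrate: 5.42 mmol/L × 203.3 mg/mmol × 0.234 L = 257.84 mg
riboflavin: 9.52 µmol/L × 376.4 g/mol × 0.234 L ÷ 1000 = 0.84 mg
calcium chloride dihydrate: 0.567 g/L × 0.234 L = 0.132678 g = 132.68 mg

magnesium chloride hexahydrate 257.84 mg; riboflavin 0.84 mg; calcium chloride dihydrate 132.68 mg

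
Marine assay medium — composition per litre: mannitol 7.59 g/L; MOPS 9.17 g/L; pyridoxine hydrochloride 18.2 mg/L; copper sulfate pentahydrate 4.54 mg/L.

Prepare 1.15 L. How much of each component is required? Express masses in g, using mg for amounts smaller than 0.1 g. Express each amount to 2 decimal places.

mannitol 8.73 g; MOPS 10.55 g; pyridoxine hydrochloride 20.93 mg; copper sulfate pentahydrate 5.22 mg

Working volume: 1.15 L.
mannitol: 7.59 g/L × 1.15 L = 8.73 g
MOPS: 9.17 g/L × 1.15 L = 10.55 g
pyridoxine hydrochloride: 18.2 mg/L × 1.15 L = 20.93 mg
copper sulfate pentahydrate: 4.54 mg/L × 1.15 L = 5.22 mg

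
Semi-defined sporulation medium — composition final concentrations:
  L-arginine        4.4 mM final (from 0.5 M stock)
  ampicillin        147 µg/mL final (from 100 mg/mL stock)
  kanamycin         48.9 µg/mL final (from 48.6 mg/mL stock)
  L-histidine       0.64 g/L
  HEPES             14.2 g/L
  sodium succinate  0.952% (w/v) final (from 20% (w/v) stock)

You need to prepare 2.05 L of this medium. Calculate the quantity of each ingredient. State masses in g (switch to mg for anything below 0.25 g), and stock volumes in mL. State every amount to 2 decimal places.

L-arginine 18.04 mL; ampicillin 3.01 mL; kanamycin 2.06 mL; L-histidine 1.31 g; HEPES 29.11 g; sodium succinate 97.58 mL

Working volume: 2.05 L.
L-arginine: dilute stock: 4.4 mM × 2050 mL ÷ 500 mM = 18.04 mL
ampicillin: C1V1 = C2V2 → 147 µg/mL × 2050 mL ÷ 100000 µg/mL = 3.01 mL
kanamycin: C1V1 = C2V2 → 48.9 µg/mL × 2050 mL ÷ 48600 µg/mL = 2.06 mL
L-histidine: 0.64 g/L × 2.05 L = 1.31 g
HEPES: 14.2 g/L × 2.05 L = 29.11 g
sodium succinate: V = C2·V2/C1 = 0.952% ÷ 20% × 2050 mL = 97.58 mL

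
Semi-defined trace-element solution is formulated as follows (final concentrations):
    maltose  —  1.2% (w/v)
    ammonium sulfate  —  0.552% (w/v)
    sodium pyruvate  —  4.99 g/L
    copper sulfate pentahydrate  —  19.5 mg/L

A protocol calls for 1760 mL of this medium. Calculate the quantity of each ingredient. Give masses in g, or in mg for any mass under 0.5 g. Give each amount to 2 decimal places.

Working volume: 1760 mL = 1.76 L.
maltose: 1.2 g per 100 mL × 1760 mL ÷ 100 = 21.12 g
ammonium sulfate: 0.552% w/v = 5.52 g/L → 5.52 × 1.76 L = 9.72 g
sodium pyruvate: 4.99 g/L × 1.76 L = 8.78 g
copper sulfate pentahydrate: 19.5 mg/L × 1.76 L = 34.32 mg

maltose 21.12 g; ammonium sulfate 9.72 g; sodium pyruvate 8.78 g; copper sulfate pentahydrate 34.32 mg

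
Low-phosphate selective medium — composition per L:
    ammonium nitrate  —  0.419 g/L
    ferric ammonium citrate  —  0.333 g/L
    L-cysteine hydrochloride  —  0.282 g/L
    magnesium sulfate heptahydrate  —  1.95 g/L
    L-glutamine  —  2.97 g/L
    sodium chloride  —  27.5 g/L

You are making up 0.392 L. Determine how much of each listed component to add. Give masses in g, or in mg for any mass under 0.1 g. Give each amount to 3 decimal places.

Scale factor relative to 1 L: 0.392.
ammonium nitrate: 0.419 g/L × 0.392 L = 0.164 g
ferric ammonium citrate: 0.333 g/L × 0.392 L = 0.131 g
L-cysteine hydrochloride: 0.282 g/L × 0.392 L = 0.111 g
magnesium sulfate heptahydrate: 1.95 g/L × 0.392 L = 0.764 g
L-glutamine: 2.97 g/L × 0.392 L = 1.164 g
sodium chloride: 27.5 g/L × 0.392 L = 10.780 g

ammonium nitrate 0.164 g; ferric ammonium citrate 0.131 g; L-cysteine hydrochloride 0.111 g; magnesium sulfate heptahydrate 0.764 g; L-glutamine 1.164 g; sodium chloride 10.780 g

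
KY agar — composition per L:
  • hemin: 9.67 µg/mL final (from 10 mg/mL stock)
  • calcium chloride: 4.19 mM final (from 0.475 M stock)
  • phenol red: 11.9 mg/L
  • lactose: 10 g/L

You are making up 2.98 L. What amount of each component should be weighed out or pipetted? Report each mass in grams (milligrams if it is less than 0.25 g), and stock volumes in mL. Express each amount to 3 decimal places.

Working volume: 2.98 L.
hemin: C1V1 = C2V2 → 9.67 µg/mL × 2980 mL ÷ 10000 µg/mL = 2.882 mL
calcium chloride: V = C2·V2/C1 = 4.19 mM × 2980 mL ÷ 475 mM = 26.287 mL
phenol red: 11.9 mg/L × 2.98 L = 35.462 mg
lactose: 10 g/L × 2.98 L = 29.800 g

hemin 2.882 mL; calcium chloride 26.287 mL; phenol red 35.462 mg; lactose 29.800 g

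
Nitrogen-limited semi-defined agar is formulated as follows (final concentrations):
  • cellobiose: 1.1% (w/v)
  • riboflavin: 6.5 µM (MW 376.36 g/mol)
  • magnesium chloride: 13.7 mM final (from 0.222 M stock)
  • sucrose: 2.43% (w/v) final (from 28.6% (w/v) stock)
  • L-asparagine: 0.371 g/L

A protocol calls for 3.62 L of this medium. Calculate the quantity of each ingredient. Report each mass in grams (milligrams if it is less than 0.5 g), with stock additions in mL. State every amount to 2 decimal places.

Working volume: 3.62 L.
cellobiose: 1.1 g per 100 mL × 3620 mL ÷ 100 = 39.82 g
riboflavin: 6.5 µmol/L × 376.36 g/mol × 3.62 L ÷ 1000 = 8.86 mg
magnesium chloride: C1V1 = C2V2 → 13.7 mM × 3620 mL ÷ 222 mM = 223.40 mL
sucrose: V = C2·V2/C1 = 2.43% ÷ 28.6% × 3620 mL = 307.57 mL
L-asparagine: 0.371 g/L × 3.62 L = 1.34 g

cellobiose 39.82 g; riboflavin 8.86 mg; magnesium chloride 223.40 mL; sucrose 307.57 mL; L-asparagine 1.34 g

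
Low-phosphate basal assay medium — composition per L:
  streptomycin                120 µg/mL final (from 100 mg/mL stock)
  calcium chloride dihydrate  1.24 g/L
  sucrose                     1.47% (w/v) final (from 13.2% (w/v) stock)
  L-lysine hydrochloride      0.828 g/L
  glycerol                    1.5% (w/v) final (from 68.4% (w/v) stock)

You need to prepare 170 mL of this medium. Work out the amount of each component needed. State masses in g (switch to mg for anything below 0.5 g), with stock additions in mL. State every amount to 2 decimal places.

streptomycin 0.20 mL; calcium chloride dihydrate 210.80 mg; sucrose 18.93 mL; L-lysine hydrochloride 140.76 mg; glycerol 3.73 mL

Scale factor relative to 1 L: 0.17.
streptomycin: dilute stock: 120 µg/mL × 170 mL ÷ 100000 µg/mL = 0.20 mL
calcium chloride dihydrate: 1.24 g/L × 0.17 L = 0.2108 g = 210.80 mg
sucrose: dilute stock: 1.47% ÷ 13.2% × 170 mL = 18.93 mL
L-lysine hydrochloride: 0.828 g/L × 0.17 L = 0.14076 g = 140.76 mg
glycerol: V = C2·V2/C1 = 1.5% ÷ 68.4% × 170 mL = 3.73 mL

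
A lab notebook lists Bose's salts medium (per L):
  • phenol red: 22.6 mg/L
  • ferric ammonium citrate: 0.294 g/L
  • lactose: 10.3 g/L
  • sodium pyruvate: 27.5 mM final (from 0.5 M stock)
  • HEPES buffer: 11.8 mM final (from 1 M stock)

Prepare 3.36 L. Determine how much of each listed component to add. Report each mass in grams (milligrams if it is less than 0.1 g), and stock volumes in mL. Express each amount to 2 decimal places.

Working volume: 3.36 L.
phenol red: 22.6 mg/L × 3.36 L = 75.94 mg
ferric ammonium citrate: 0.294 g/L × 3.36 L = 0.99 g
lactose: 10.3 g/L × 3.36 L = 34.61 g
sodium pyruvate: C1V1 = C2V2 → 27.5 mM × 3360 mL ÷ 500 mM = 184.80 mL
HEPES buffer: C1V1 = C2V2 → 11.8 mM × 3360 mL ÷ 1000 mM = 39.65 mL

phenol red 75.94 mg; ferric ammonium citrate 0.99 g; lactose 34.61 g; sodium pyruvate 184.80 mL; HEPES buffer 39.65 mL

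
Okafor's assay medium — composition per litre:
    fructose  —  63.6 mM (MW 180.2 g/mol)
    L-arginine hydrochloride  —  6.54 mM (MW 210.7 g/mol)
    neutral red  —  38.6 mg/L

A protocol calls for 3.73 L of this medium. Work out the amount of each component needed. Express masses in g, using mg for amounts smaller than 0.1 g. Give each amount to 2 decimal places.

fructose 42.75 g; L-arginine hydrochloride 5.14 g; neutral red 0.14 g

Working volume: 3.73 L.
fructose: 63.6 mmol/L × 180.2 g/mol × 3.73 L ÷ 1000 = 42.75 g
L-arginine hydrochloride: 6.54 mmol/L × 210.7 g/mol × 3.73 L ÷ 1000 = 5.14 g
neutral red: 38.6 mg/L × 3.73 L = 143.978 mg = 0.14 g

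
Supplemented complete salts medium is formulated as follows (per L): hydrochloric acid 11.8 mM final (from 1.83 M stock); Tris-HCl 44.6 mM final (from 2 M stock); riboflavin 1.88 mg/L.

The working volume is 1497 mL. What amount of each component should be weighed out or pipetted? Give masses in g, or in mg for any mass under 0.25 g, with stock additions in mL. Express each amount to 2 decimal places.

hydrochloric acid 9.65 mL; Tris-HCl 33.38 mL; riboflavin 2.81 mg

Target volume = 1497 mL = 1.497 L.
hydrochloric acid: C1V1 = C2V2 → 11.8 mM × 1497 mL ÷ 1830 mM = 9.65 mL
Tris-HCl: C1V1 = C2V2 → 44.6 mM × 1497 mL ÷ 2000 mM = 33.38 mL
riboflavin: 1.88 mg/L × 1.497 L = 2.81 mg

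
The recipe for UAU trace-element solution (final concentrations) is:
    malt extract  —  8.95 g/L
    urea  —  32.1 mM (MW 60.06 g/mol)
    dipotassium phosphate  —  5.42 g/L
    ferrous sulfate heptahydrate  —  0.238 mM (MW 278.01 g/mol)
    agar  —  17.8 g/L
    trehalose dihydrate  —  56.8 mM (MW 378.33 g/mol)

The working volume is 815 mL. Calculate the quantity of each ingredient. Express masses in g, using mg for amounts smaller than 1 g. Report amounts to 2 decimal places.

malt extract 7.29 g; urea 1.57 g; dipotassium phosphate 4.42 g; ferrous sulfate heptahydrate 53.93 mg; agar 14.51 g; trehalose dihydrate 17.51 g

Scale factor relative to 1 L: 0.815.
malt extract: 8.95 g/L × 0.815 L = 7.29 g
urea: 32.1 mmol/L × 60.06 g/mol × 0.815 L ÷ 1000 = 1.57 g
dipotassium phosphate: 5.42 g/L × 0.815 L = 4.42 g
ferrous sulfate heptahydrate: 0.238 mmol/L × 278.01 mg/mmol × 0.815 L = 53.93 mg
agar: 17.8 g/L × 0.815 L = 14.51 g
trehalose dihydrate: 56.8 mmol/L × 378.33 g/mol × 0.815 L ÷ 1000 = 17.51 g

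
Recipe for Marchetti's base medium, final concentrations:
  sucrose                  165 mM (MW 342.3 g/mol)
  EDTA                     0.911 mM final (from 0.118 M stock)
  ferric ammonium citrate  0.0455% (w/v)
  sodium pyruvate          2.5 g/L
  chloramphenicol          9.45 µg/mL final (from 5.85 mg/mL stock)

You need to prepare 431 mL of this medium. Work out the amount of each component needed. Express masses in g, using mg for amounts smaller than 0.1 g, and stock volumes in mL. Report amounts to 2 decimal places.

sucrose 24.34 g; EDTA 3.33 mL; ferric ammonium citrate 0.20 g; sodium pyruvate 1.08 g; chloramphenicol 0.70 mL

Working volume: 431 mL = 0.431 L.
sucrose: 165 mmol/L × 342.3 g/mol × 0.431 L ÷ 1000 = 24.34 g
EDTA: dilute stock: 0.911 mM × 431 mL ÷ 118 mM = 3.33 mL
ferric ammonium citrate: 0.0455% w/v = 0.455 g/L → 0.455 × 0.431 L = 0.20 g
sodium pyruvate: 2.5 g/L × 0.431 L = 1.08 g
chloramphenicol: V = C2·V2/C1 = 9.45 µg/mL × 431 mL ÷ 5850 µg/mL = 0.70 mL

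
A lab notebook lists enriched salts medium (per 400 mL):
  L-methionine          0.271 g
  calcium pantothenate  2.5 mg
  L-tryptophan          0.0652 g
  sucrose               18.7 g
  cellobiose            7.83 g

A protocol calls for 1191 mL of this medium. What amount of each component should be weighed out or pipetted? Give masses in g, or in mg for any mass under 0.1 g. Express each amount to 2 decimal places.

Scale factor = 1191 mL / 400 mL = 2.9775.
L-methionine: 0.271 g × (1191 mL / 400 mL) = 0.81 g
calcium pantothenate: 2.5 mg × (1191 mL / 400 mL) = 7.44 mg
L-tryptophan: 0.0652 g × (1191 mL / 400 mL) = 0.19 g
sucrose: 18.7 g × (1191 mL / 400 mL) = 55.68 g
cellobiose: 7.83 g × (1191 mL / 400 mL) = 23.31 g

L-methionine 0.81 g; calcium pantothenate 7.44 mg; L-tryptophan 0.19 g; sucrose 55.68 g; cellobiose 23.31 g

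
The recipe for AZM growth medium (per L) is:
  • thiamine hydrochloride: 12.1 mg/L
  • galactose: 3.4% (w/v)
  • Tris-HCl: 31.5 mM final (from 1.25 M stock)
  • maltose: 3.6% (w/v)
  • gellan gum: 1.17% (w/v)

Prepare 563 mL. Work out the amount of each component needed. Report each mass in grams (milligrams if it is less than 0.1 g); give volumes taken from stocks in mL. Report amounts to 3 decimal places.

Working volume: 563 mL = 0.563 L.
thiamine hydrochloride: 12.1 mg/L × 0.563 L = 6.812 mg
galactose: 3.4 g per 100 mL × 563 mL ÷ 100 = 19.142 g
Tris-HCl: dilute stock: 31.5 mM × 563 mL ÷ 1250 mM = 14.188 mL
maltose: 3.6 g per 100 mL × 563 mL ÷ 100 = 20.268 g
gellan gum: 1.17% w/v = 11.7 g/L → 11.7 × 0.563 L = 6.587 g

thiamine hydrochloride 6.812 mg; galactose 19.142 g; Tris-HCl 14.188 mL; maltose 20.268 g; gellan gum 6.587 g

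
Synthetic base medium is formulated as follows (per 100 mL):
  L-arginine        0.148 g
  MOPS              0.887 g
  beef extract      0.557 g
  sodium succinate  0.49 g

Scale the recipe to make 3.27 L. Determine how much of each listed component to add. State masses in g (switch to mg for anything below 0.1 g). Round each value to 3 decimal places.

L-arginine 4.840 g; MOPS 29.005 g; beef extract 18.214 g; sodium succinate 16.023 g

Scale factor = 3270 mL / 100 mL = 32.7.
L-arginine: 0.148 g × (3270 mL / 100 mL) = 4.840 g
MOPS: 0.887 g × (3270 mL / 100 mL) = 29.005 g
beef extract: 0.557 g × (3270 mL / 100 mL) = 18.214 g
sodium succinate: 0.49 g × (3270 mL / 100 mL) = 16.023 g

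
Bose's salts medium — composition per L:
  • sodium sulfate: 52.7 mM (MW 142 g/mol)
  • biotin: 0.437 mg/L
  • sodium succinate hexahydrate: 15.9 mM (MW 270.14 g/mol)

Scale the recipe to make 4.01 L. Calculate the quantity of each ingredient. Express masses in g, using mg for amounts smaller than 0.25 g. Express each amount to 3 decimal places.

Scale factor relative to 1 L: 4.01.
sodium sulfate: 52.7 mmol/L × 142 g/mol × 4.01 L ÷ 1000 = 30.008 g
biotin: 0.437 mg/L × 4.01 L = 1.752 mg
sodium succinate hexahydrate: 15.9 mmol/L × 270.14 g/mol × 4.01 L ÷ 1000 = 17.224 g

sodium sulfate 30.008 g; biotin 1.752 mg; sodium succinate hexahydrate 17.224 g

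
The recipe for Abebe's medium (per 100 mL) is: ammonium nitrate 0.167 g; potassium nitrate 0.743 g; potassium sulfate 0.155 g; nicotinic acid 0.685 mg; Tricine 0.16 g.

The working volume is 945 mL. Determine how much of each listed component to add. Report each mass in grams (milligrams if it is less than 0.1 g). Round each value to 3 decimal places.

Ratio of target to recipe volume: 945 / 100 = 9.45.
ammonium nitrate: 0.167 g × (945 mL / 100 mL) = 1.578 g
potassium nitrate: 0.743 g × (945 mL / 100 mL) = 7.021 g
potassium sulfate: 0.155 g × (945 mL / 100 mL) = 1.465 g
nicotinic acid: 0.685 mg × (945 mL / 100 mL) = 6.473 mg
Tricine: 0.16 g × (945 mL / 100 mL) = 1.512 g

ammonium nitrate 1.578 g; potassium nitrate 7.021 g; potassium sulfate 1.465 g; nicotinic acid 6.473 mg; Tricine 1.512 g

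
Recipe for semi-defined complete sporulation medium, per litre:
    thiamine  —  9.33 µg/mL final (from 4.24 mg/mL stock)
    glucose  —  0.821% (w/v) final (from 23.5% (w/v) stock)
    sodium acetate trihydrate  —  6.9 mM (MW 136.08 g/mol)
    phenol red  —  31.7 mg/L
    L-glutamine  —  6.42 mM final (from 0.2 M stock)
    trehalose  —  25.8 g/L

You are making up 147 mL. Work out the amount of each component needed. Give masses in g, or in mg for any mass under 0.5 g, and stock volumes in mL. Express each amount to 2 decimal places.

Scale factor relative to 1 L: 0.147.
thiamine: C1V1 = C2V2 → 9.33 µg/mL × 147 mL ÷ 4240 µg/mL = 0.32 mL
glucose: C1V1 = C2V2 → 0.821% ÷ 23.5% × 147 mL = 5.14 mL
sodium acetate trihydrate: 6.9 mmol/L × 136.08 mg/mmol × 0.147 L = 138.03 mg
phenol red: 31.7 mg/L × 0.147 L = 4.66 mg
L-glutamine: dilute stock: 6.42 mM × 147 mL ÷ 200 mM = 4.72 mL
trehalose: 25.8 g/L × 0.147 L = 3.79 g

thiamine 0.32 mL; glucose 5.14 mL; sodium acetate trihydrate 138.03 mg; phenol red 4.66 mg; L-glutamine 4.72 mL; trehalose 3.79 g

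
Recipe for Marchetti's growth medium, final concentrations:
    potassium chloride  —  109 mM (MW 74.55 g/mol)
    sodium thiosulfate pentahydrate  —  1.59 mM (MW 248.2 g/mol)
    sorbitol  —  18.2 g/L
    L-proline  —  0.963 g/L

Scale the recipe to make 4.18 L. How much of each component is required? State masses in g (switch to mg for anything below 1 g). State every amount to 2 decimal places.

potassium chloride 33.97 g; sodium thiosulfate pentahydrate 1.65 g; sorbitol 76.08 g; L-proline 4.03 g

Working volume: 4.18 L.
potassium chloride: 109 mmol/L × 74.55 g/mol × 4.18 L ÷ 1000 = 33.97 g
sodium thiosulfate pentahydrate: 1.59 mmol/L × 248.2 g/mol × 4.18 L ÷ 1000 = 1.65 g
sorbitol: 18.2 g/L × 4.18 L = 76.08 g
L-proline: 0.963 g/L × 4.18 L = 4.03 g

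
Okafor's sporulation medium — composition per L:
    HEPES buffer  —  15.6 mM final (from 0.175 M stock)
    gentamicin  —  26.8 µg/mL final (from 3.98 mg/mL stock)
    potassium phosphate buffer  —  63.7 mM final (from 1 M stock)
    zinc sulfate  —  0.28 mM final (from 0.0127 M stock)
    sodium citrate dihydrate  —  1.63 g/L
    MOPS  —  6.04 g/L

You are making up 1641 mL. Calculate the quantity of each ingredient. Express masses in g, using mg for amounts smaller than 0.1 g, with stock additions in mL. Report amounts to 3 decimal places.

Scale factor relative to 1 L: 1.641.
HEPES buffer: dilute stock: 15.6 mM × 1641 mL ÷ 175 mM = 146.283 mL
gentamicin: dilute stock: 26.8 µg/mL × 1641 mL ÷ 3980 µg/mL = 11.050 mL
potassium phosphate buffer: V = C2·V2/C1 = 63.7 mM × 1641 mL ÷ 1000 mM = 104.532 mL
zinc sulfate: dilute stock: 0.28 mM × 1641 mL ÷ 12.7 mM = 36.180 mL
sodium citrate dihydrate: 1.63 g/L × 1.641 L = 2.675 g
MOPS: 6.04 g/L × 1.641 L = 9.912 g

HEPES buffer 146.283 mL; gentamicin 11.050 mL; potassium phosphate buffer 104.532 mL; zinc sulfate 36.180 mL; sodium citrate dihydrate 2.675 g; MOPS 9.912 g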